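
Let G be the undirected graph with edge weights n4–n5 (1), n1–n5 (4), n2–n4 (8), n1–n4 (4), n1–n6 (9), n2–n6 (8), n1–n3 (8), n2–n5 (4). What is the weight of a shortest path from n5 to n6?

12

Candidate routes:
n5 -> n4 -> n2 -> n6: 1 + 8 + 8 = 17
n5 -> n2 -> n4 -> n1 -> n6: 4 + 8 + 4 + 9 = 25
n5 -> n4 -> n1 -> n6: 1 + 4 + 9 = 14
n5 -> n1 -> n6: 4 + 9 = 13
n5 -> n2 -> n6: 4 + 8 = 12
n5 -> n1 -> n4 -> n2 -> n6: 4 + 4 + 8 + 8 = 24
Shortest: 12.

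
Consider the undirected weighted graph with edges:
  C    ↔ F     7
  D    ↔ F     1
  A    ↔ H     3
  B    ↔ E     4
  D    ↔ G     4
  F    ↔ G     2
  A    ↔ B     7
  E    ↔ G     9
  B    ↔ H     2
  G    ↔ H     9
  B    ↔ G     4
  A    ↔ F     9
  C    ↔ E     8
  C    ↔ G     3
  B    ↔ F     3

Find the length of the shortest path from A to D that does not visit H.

Checking several routes:
A-F-G-D: 9 + 2 + 4 = 15
A-B-G-D: 7 + 4 + 4 = 15
A-B-F-D: 7 + 3 + 1 = 11
A-F-D: 9 + 1 = 10
A-B-G-F-D: 7 + 4 + 2 + 1 = 14
The minimum is 10.

10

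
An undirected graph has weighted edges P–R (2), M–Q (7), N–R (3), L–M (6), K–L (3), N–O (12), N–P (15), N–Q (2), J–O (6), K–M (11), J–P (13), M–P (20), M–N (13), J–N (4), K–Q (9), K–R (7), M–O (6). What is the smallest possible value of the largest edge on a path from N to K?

6

Checking several routes:
N → Q → M → L → K: max(2, 7, 6, 3) = 7
N → R → K: max(3, 7) = 7
N → J → O → M → L → K: max(4, 6, 6, 6, 3) = 6
N → Q → K: max(2, 9) = 9
N → J → O → M → K: max(4, 6, 6, 11) = 11
N → J → O → M → Q → K: max(4, 6, 6, 7, 9) = 9
Smallest bottleneck: 6.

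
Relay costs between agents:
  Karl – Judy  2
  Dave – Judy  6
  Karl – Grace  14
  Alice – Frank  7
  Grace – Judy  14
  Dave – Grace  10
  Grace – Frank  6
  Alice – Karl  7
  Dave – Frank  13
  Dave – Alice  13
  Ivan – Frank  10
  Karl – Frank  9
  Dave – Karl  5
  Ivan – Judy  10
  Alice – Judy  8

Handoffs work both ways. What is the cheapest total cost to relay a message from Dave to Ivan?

A few of the Dave→Ivan routes:
Dave - Karl - Frank - Ivan: 5 + 9 + 10 = 24
Dave - Karl - Judy - Ivan: 5 + 2 + 10 = 17
Dave - Frank - Ivan: 13 + 10 = 23
Dave - Judy - Ivan: 6 + 10 = 16
Dave - Grace - Frank - Ivan: 10 + 6 + 10 = 26
The minimum is 16.

16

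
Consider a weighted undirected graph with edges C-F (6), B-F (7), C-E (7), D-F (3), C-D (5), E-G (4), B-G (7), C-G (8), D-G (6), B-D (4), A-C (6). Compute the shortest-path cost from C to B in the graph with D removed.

Paths from C to B avoiding D:
C -> E -> G -> B: 7 + 4 + 7 = 18
C -> F -> B: 6 + 7 = 13
C -> G -> B: 8 + 7 = 15
Best route has total 13.

13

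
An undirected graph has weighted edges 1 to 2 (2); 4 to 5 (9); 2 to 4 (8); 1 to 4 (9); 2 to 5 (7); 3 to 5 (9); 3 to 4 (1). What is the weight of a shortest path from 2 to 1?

Paths from 2 to 1:
2 - 1: 2
2 - 5 - 4 - 1: 7 + 9 + 9 = 25
2 - 4 - 1: 8 + 9 = 17
2 - 5 - 3 - 4 - 1: 7 + 9 + 1 + 9 = 26
Best route has total 2.

2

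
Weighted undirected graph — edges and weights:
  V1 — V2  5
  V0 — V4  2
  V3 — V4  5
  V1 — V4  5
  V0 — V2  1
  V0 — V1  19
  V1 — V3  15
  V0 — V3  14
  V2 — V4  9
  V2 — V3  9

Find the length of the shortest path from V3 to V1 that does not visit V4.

Routes from V3 to V1 avoiding V4:
V3 -> V1: 15
V3 -> V2 -> V0 -> V1: 9 + 1 + 19 = 29
V3 -> V0 -> V2 -> V1: 14 + 1 + 5 = 20
V3 -> V2 -> V1: 9 + 5 = 14
V3 -> V0 -> V1: 14 + 19 = 33
Shortest: 14.

14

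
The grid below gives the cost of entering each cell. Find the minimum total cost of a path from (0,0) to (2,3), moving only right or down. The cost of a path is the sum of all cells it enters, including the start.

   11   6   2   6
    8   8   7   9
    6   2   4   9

One optimal route is r0c0→r0c1→r0c2→r1c2→r2c2→r2c3.
Its cost is 11 + 6 + 2 + 7 + 4 + 9 = 39.

39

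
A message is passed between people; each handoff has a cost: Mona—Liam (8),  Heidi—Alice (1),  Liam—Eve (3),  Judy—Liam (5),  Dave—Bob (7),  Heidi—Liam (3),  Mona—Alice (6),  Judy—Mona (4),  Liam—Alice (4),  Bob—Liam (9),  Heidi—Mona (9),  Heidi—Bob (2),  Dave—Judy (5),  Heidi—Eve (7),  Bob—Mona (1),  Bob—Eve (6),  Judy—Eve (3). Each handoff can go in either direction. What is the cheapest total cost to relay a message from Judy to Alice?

A few of the Judy→Alice routes:
Judy → Liam → Alice: 5 + 4 = 9
Judy → Eve → Liam → Alice: 3 + 3 + 4 = 10
Judy → Mona → Alice: 4 + 6 = 10
Judy → Liam → Heidi → Alice: 5 + 3 + 1 = 9
Judy → Eve → Liam → Heidi → Alice: 3 + 3 + 3 + 1 = 10
Judy → Mona → Bob → Heidi → Alice: 4 + 1 + 2 + 1 = 8
Best route has total 8.

8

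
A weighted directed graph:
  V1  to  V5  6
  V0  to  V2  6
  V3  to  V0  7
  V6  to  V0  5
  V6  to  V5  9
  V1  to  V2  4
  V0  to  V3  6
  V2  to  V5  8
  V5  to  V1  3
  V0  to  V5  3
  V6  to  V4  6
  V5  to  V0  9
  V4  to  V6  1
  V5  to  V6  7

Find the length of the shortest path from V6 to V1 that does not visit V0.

Routes from V6 to V1 avoiding V0:
V6 -> V5 -> V1: 9 + 3 = 12
Best route has total 12.

12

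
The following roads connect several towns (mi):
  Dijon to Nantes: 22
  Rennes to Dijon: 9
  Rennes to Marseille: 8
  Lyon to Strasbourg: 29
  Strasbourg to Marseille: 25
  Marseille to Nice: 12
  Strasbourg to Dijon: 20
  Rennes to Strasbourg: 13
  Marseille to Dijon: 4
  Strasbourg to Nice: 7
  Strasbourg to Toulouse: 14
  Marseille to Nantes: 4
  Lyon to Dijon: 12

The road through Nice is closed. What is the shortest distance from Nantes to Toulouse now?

39

Comparing a few candidate routes:
Nantes - Marseille - Strasbourg - Toulouse: 4 + 25 + 14 = 43
Nantes - Marseille - Dijon - Strasbourg - Toulouse: 4 + 4 + 20 + 14 = 42
Nantes - Marseille - Rennes - Strasbourg - Toulouse: 4 + 8 + 13 + 14 = 39
Best route has total 39 mi.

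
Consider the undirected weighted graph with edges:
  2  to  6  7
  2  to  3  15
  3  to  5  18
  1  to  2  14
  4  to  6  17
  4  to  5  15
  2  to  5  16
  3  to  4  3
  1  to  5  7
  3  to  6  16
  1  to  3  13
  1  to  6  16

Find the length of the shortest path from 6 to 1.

16

A few of the 6→1 routes:
6-3-1: 16 + 13 = 29
6-2-1: 7 + 14 = 21
6-1: 16
6-2-5-1: 7 + 16 + 7 = 30
The minimum is 16.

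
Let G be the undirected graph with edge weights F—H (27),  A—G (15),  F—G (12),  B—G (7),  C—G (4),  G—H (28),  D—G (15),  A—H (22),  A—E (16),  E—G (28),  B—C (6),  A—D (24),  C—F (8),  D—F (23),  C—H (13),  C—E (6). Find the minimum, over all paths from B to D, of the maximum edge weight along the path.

15

Comparing a few candidate routes:
B -> C -> E -> A -> G -> D: max(6, 6, 16, 15, 15) = 16
B -> C -> G -> D: max(6, 4, 15) = 15
B -> G -> D: max(7, 15) = 15
B -> C -> F -> G -> D: max(6, 8, 12, 15) = 15
Best route has worst link 15.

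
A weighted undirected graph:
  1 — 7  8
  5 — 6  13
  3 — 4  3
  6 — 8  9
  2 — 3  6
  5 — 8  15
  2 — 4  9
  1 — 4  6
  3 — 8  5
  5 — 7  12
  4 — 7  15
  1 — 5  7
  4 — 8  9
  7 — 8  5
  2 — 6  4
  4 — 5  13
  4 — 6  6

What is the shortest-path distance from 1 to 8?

13

Checking several routes:
1-7-8: 8 + 5 = 13
1-4-3-8: 6 + 3 + 5 = 14
1-4-6-8: 6 + 6 + 9 = 21
1-4-8: 6 + 9 = 15
1-5-8: 7 + 15 = 22
Best route has total 13.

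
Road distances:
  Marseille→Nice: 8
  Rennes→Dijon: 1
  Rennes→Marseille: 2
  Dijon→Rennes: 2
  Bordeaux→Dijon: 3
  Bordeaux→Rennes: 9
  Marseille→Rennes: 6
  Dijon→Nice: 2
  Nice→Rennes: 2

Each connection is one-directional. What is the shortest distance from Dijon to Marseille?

4

Paths from Dijon to Marseille:
Dijon -> Rennes -> Marseille: 2 + 2 = 4
Dijon -> Nice -> Rennes -> Marseille: 2 + 2 + 2 = 6
The minimum is 4.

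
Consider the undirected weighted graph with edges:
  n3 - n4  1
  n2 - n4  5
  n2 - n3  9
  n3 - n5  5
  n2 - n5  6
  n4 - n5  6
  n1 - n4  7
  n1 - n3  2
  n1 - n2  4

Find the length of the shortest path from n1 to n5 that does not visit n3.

10

Candidate routes:
n1 -> n2 -> n4 -> n5: 4 + 5 + 6 = 15
n1 -> n4 -> n2 -> n5: 7 + 5 + 6 = 18
n1 -> n2 -> n5: 4 + 6 = 10
n1 -> n4 -> n5: 7 + 6 = 13
Shortest: 10.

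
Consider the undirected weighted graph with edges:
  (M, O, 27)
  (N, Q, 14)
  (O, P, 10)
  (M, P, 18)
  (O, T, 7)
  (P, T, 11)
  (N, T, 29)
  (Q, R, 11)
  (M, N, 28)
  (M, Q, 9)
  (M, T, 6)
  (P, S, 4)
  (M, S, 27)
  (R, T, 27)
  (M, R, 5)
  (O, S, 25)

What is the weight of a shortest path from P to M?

17

Some routes from P to M:
P → T → M: 11 + 6 = 17
P → O → T → M: 10 + 7 + 6 = 23
P → M: 18
Shortest: 17.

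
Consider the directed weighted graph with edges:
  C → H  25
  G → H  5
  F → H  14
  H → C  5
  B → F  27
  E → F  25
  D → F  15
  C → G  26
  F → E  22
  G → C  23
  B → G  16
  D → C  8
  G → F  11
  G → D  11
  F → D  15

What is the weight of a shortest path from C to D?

Candidate routes:
C-G-F-D: 26 + 11 + 15 = 52
C-G-D: 26 + 11 = 37
The minimum is 37.

37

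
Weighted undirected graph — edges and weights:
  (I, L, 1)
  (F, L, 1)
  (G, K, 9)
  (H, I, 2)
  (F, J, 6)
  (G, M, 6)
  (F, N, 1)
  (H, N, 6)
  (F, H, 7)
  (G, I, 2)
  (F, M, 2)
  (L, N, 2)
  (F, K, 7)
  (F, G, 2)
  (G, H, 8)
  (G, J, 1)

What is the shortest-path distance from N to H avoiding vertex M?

A few of the N→H routes:
N-L-I-H: 2 + 1 + 2 = 5
N-F-G-I-H: 1 + 2 + 2 + 2 = 7
N-F-L-I-H: 1 + 1 + 1 + 2 = 5
N-H: 6
Best route has total 5.

5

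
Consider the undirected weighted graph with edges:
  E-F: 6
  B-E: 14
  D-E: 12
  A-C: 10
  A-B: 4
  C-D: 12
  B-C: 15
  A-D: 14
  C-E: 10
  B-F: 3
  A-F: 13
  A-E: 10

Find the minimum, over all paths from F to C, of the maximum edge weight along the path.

Comparing a few candidate routes:
F→E→C: max(6, 10) = 10
F→B→A→C: max(3, 4, 10) = 10
F→B→A→E→C: max(3, 4, 10, 10) = 10
F→E→A→C: max(6, 10, 10) = 10
Best route has worst link 10.

10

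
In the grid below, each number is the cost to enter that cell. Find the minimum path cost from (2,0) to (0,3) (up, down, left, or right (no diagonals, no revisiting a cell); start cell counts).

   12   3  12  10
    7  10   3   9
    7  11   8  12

Best path: [2,0]→[1,0]→[1,1]→[1,2]→[1,3]→[0,3]
Cost: 7 + 7 + 10 + 3 + 9 + 10 = 46

46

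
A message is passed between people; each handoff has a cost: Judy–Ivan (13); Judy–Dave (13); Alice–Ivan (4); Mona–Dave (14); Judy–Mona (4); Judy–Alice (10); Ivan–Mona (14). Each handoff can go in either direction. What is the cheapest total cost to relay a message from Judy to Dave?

A few of the Judy→Dave routes:
Judy → Mona → Dave: 4 + 14 = 18
Judy → Ivan → Mona → Dave: 13 + 14 + 14 = 41
Judy → Dave: 13
Best route has total 13.

13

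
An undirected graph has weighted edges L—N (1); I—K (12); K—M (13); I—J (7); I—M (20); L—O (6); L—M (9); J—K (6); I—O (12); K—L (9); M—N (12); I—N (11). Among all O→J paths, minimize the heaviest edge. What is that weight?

Comparing a few candidate routes:
O → I → J: max(12, 7) = 12
O → L → N → I → J: max(6, 1, 11, 7) = 11
O → L → K → J: max(6, 9, 6) = 9
Best route has worst link 9.

9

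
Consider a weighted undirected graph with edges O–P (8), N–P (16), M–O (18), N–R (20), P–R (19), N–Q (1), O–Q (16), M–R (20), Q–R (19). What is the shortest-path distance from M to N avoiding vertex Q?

40

A few of the M→N routes:
M-O-P-N: 18 + 8 + 16 = 42
M-R-N: 20 + 20 = 40
M-R-P-N: 20 + 19 + 16 = 55
Shortest: 40.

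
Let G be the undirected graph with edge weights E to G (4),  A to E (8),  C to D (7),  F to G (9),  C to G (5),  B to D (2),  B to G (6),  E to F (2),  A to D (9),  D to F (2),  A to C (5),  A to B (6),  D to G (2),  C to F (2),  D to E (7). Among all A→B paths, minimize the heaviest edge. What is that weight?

Checking several routes:
A → B: max(6) = 6
A → C → F → D → B: max(5, 2, 2, 2) = 5
A → C → G → E → F → D → B: max(5, 5, 4, 2, 2, 2) = 5
A → C → F → E → G → D → B: max(5, 2, 2, 4, 2, 2) = 5
A → C → F → D → G → B: max(5, 2, 2, 2, 6) = 6
A → C → G → D → B: max(5, 5, 2, 2) = 5
The minimum achievable maximum is 5.

5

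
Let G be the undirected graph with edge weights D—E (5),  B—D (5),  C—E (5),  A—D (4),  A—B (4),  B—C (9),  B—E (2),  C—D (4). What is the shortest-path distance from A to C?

8

Checking several routes:
A-B-C: 4 + 9 = 13
A-B-E-C: 4 + 2 + 5 = 11
A-D-C: 4 + 4 = 8
Best route has total 8.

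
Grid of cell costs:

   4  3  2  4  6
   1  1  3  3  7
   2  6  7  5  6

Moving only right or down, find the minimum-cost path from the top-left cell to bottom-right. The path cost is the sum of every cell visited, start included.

Best path: (0,0) -> (1,0) -> (1,1) -> (1,2) -> (1,3) -> (2,3) -> (2,4)
Cost: 4 + 1 + 1 + 3 + 3 + 5 + 6 = 23
For comparison, the top-then-right route costs 32.

23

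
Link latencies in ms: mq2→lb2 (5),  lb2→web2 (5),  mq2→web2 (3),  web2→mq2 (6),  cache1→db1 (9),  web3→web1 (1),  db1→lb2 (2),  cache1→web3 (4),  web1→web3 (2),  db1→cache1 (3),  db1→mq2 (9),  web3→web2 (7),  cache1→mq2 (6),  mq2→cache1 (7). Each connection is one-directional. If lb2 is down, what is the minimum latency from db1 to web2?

12

Paths from db1 to web2 avoiding lb2:
db1 -> cache1 -> mq2 -> web2: 3 + 6 + 3 = 12
db1 -> cache1 -> web3 -> web2: 3 + 4 + 7 = 14
db1 -> mq2 -> web2: 9 + 3 = 12
db1 -> mq2 -> cache1 -> web3 -> web2: 9 + 7 + 4 + 7 = 27
Best route has total 12 ms.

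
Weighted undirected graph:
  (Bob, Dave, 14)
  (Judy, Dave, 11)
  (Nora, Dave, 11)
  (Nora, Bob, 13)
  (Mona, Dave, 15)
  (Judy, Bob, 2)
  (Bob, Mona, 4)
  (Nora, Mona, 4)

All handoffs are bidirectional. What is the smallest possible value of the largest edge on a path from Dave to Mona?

11

Some routes from Dave to Mona:
Dave -> Nora -> Mona: max(11, 4) = 11
Dave -> Judy -> Bob -> Mona: max(11, 2, 4) = 11
Dave -> Judy -> Bob -> Nora -> Mona: max(11, 2, 13, 4) = 13
Dave -> Nora -> Bob -> Mona: max(11, 13, 4) = 13
Smallest bottleneck: 11.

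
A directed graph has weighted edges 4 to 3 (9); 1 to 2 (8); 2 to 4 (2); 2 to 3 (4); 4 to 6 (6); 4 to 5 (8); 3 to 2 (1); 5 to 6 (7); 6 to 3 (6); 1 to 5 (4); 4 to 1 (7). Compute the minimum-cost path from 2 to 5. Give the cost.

10

Candidate routes:
2 → 4 → 1 → 5: 2 + 7 + 4 = 13
2 → 4 → 5: 2 + 8 = 10
Best route has total 10.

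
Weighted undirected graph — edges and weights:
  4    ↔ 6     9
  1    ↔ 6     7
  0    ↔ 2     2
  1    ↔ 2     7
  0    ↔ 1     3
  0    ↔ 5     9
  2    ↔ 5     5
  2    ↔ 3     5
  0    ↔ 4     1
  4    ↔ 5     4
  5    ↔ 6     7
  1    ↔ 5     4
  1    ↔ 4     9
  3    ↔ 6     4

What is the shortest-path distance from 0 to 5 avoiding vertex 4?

7

Some routes from 0 to 5 avoiding 4:
0 -> 2 -> 5: 2 + 5 = 7
0 -> 1 -> 5: 3 + 4 = 7
0 -> 2 -> 1 -> 5: 2 + 7 + 4 = 13
0 -> 1 -> 2 -> 5: 3 + 7 + 5 = 15
0 -> 5: 9
The minimum is 7.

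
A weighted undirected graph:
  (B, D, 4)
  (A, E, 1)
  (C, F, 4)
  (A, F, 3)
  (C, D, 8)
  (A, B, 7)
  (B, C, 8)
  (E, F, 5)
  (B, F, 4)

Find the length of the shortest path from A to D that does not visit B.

Paths from A to D avoiding B:
A -> F -> C -> D: 3 + 4 + 8 = 15
A -> E -> F -> C -> D: 1 + 5 + 4 + 8 = 18
The minimum is 15.

15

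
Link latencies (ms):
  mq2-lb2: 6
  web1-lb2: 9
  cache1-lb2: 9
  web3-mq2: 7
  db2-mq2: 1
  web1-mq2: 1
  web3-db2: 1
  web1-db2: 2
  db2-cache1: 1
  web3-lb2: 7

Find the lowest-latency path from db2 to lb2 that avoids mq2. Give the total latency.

8

Routes from db2 to lb2 avoiding mq2:
db2-cache1-lb2: 1 + 9 = 10
db2-web1-lb2: 2 + 9 = 11
db2-web3-lb2: 1 + 7 = 8
Shortest: 8 ms.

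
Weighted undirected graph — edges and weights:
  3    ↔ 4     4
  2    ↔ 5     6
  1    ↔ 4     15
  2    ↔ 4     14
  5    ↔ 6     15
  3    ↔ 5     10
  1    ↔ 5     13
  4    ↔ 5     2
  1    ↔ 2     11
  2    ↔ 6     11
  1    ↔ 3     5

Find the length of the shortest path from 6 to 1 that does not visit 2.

Checking several routes:
6 → 5 → 1: 15 + 13 = 28
6 → 5 → 4 → 3 → 1: 15 + 2 + 4 + 5 = 26
6 → 5 → 3 → 1: 15 + 10 + 5 = 30
Best route has total 26.

26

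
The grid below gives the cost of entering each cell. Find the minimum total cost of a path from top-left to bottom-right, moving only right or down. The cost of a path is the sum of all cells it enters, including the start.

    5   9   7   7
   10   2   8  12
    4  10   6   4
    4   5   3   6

37

One optimal route is [0,0] [1,0] [2,0] [3,0] [3,1] [3,2] [3,3].
Its cost is 5 + 10 + 4 + 4 + 5 + 3 + 6 = 37.
For comparison, the top-then-right route costs 50.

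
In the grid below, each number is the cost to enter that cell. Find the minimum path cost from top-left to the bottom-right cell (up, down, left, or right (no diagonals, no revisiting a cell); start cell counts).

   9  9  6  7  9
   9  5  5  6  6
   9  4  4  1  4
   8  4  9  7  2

Take [0,0] -> [0,1] -> [1,1] -> [2,1] -> [2,2] -> [2,3] -> [2,4] -> [3,4] for a total of 9 + 9 + 5 + 4 + 4 + 1 + 4 + 2 = 38.

38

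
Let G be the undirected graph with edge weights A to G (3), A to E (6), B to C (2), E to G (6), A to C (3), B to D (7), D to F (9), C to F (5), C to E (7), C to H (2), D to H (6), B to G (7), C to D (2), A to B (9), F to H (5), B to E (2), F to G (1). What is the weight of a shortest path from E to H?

6

Checking several routes:
E → B → C → D → H: 2 + 2 + 2 + 6 = 12
E → A → C → H: 6 + 3 + 2 = 11
E → C → H: 7 + 2 = 9
E → B → C → H: 2 + 2 + 2 = 6
The minimum is 6.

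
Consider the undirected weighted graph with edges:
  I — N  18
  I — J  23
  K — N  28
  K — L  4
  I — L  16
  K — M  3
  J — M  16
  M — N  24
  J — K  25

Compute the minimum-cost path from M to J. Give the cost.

Some routes from M to J:
M→K→J: 3 + 25 = 28
M→J: 16
M→K→L→I→J: 3 + 4 + 16 + 23 = 46
Shortest: 16.

16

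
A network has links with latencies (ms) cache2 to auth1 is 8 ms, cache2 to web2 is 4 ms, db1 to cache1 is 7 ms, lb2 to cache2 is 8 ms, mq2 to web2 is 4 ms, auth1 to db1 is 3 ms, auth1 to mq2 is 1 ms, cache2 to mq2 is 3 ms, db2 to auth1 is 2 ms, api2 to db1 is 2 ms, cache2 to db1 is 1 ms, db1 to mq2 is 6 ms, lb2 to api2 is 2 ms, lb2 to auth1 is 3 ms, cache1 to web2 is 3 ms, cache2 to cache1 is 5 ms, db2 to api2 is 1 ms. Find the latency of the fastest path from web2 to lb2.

A few of the web2→lb2 routes:
web2→mq2→auth1→lb2: 4 + 1 + 3 = 8
web2→mq2→auth1→db2→api2→lb2: 4 + 1 + 2 + 1 + 2 = 10
web2→cache2→db1→api2→lb2: 4 + 1 + 2 + 2 = 9
Shortest: 8 ms.

8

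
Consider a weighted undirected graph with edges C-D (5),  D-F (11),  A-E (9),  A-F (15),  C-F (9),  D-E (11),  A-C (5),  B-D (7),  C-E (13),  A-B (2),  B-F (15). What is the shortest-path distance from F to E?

A few of the F→E routes:
F → C → E: 9 + 13 = 22
F → C → D → E: 9 + 5 + 11 = 25
F → C → A → E: 9 + 5 + 9 = 23
F → D → E: 11 + 11 = 22
F → A → E: 15 + 9 = 24
Best route has total 22.

22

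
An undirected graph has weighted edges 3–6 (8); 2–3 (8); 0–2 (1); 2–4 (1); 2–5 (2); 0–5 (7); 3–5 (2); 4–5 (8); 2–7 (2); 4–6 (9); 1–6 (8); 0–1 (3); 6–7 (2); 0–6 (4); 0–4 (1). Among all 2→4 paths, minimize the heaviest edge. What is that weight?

1

Checking several routes:
2 -> 7 -> 6 -> 0 -> 4: max(2, 2, 4, 1) = 4
2 -> 0 -> 4: max(1, 1) = 1
2 -> 4: max(1) = 1
Smallest bottleneck: 1.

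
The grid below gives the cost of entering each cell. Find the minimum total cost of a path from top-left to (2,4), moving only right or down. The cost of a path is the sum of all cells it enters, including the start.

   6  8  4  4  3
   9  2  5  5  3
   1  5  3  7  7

Take [0,0] -> [0,1] -> [0,2] -> [0,3] -> [0,4] -> [1,4] -> [2,4] for a total of 6 + 8 + 4 + 4 + 3 + 3 + 7 = 35.

35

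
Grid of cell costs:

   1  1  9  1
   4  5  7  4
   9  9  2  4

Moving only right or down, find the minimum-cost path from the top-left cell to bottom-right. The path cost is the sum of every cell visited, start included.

Path (0,0) → (0,1) → (0,2) → (0,3) → (1,3) → (2,3): 1 + 1 + 9 + 1 + 4 + 4 = 20.

20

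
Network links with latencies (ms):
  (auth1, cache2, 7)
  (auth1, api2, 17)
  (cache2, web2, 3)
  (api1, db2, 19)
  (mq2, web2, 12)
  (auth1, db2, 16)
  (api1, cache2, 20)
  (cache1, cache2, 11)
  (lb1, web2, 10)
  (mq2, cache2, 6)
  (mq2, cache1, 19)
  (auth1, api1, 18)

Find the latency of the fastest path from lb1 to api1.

33

Some routes from lb1 to api1:
lb1-web2-cache2-auth1-api1: 10 + 3 + 7 + 18 = 38
lb1-web2-cache2-auth1-db2-api1: 10 + 3 + 7 + 16 + 19 = 55
lb1-web2-cache2-api1: 10 + 3 + 20 = 33
lb1-web2-mq2-cache2-api1: 10 + 12 + 6 + 20 = 48
lb1-web2-mq2-cache2-auth1-api1: 10 + 12 + 6 + 7 + 18 = 53
Shortest: 33 ms.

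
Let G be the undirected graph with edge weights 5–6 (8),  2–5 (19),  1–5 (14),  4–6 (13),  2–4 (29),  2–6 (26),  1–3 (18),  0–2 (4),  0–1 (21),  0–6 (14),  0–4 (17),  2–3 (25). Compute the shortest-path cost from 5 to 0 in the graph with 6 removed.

Comparing a few candidate routes:
5 → 1 → 3 → 2 → 0: 14 + 18 + 25 + 4 = 61
5 → 1 → 0: 14 + 21 = 35
5 → 2 → 4 → 0: 19 + 29 + 17 = 65
5 → 2 → 0: 19 + 4 = 23
Shortest: 23.

23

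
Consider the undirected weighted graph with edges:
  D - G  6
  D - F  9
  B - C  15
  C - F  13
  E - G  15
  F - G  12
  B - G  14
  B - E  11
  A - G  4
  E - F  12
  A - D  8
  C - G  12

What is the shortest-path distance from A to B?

Checking several routes:
A-D-G-B: 8 + 6 + 14 = 28
A-G-B: 4 + 14 = 18
A-G-E-B: 4 + 15 + 11 = 30
A-G-F-E-B: 4 + 12 + 12 + 11 = 39
A-G-C-B: 4 + 12 + 15 = 31
The minimum is 18.

18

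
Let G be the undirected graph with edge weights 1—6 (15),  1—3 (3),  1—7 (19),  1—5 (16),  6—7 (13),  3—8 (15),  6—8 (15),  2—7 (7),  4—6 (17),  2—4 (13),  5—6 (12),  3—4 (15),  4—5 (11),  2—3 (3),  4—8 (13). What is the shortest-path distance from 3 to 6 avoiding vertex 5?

A few of the 3→6 routes:
3-4-6: 15 + 17 = 32
3-8-6: 15 + 15 = 30
3-2-7-6: 3 + 7 + 13 = 23
3-1-6: 3 + 15 = 18
Shortest: 18.

18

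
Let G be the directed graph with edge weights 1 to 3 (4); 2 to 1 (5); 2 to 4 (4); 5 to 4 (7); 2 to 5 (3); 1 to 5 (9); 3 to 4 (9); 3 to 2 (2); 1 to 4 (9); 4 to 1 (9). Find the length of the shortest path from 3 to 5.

Paths from 3 to 5:
3 - 2 - 4 - 1 - 5: 2 + 4 + 9 + 9 = 24
3 - 2 - 5: 2 + 3 = 5
3 - 4 - 1 - 5: 9 + 9 + 9 = 27
3 - 2 - 1 - 5: 2 + 5 + 9 = 16
Shortest: 5.

5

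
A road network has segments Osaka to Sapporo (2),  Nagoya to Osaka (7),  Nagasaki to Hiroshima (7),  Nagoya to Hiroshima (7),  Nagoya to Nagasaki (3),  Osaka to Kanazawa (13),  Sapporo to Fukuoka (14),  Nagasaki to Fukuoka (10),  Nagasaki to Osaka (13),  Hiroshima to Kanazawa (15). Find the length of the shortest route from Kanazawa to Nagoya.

Checking several routes:
Kanazawa-Hiroshima-Nagoya: 15 + 7 = 22
Kanazawa-Osaka-Nagasaki-Nagoya: 13 + 13 + 3 = 29
Kanazawa-Osaka-Nagoya: 13 + 7 = 20
Kanazawa-Hiroshima-Nagasaki-Nagoya: 15 + 7 + 3 = 25
The minimum is 20 mi.

20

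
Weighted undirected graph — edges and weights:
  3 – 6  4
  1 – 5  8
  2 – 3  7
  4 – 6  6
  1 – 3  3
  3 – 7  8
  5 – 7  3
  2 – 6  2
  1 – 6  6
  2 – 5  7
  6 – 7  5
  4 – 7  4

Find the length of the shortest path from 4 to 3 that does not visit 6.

Candidate routes:
4→7→3: 4 + 8 = 12
4→7→5→1→3: 4 + 3 + 8 + 3 = 18
4→7→5→2→3: 4 + 3 + 7 + 7 = 21
Best route has total 12.

12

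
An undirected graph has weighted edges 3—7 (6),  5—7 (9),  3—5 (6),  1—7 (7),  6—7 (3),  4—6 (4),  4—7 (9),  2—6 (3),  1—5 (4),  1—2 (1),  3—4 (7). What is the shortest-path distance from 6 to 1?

Comparing a few candidate routes:
6→7→5→1: 3 + 9 + 4 = 16
6→4→7→1: 4 + 9 + 7 = 20
6→2→1: 3 + 1 = 4
6→4→3→5→1: 4 + 7 + 6 + 4 = 21
6→7→1: 3 + 7 = 10
6→7→3→5→1: 3 + 6 + 6 + 4 = 19
The minimum is 4.

4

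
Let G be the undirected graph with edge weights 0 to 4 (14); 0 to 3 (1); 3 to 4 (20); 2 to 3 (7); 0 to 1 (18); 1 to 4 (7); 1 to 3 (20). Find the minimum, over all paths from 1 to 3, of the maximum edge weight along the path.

Routes from 1 to 3:
1 - 4 - 3: max(7, 20) = 20
1 - 4 - 0 - 3: max(7, 14, 1) = 14
1 - 0 - 3: max(18, 1) = 18
1 - 0 - 4 - 3: max(18, 14, 20) = 20
1 - 3: max(20) = 20
The minimum achievable maximum is 14.

14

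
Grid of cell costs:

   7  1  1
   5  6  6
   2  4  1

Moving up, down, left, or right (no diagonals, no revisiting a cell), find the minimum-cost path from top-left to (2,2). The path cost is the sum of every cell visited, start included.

Path (0,0) (0,1) (0,2) (1,2) (2,2): 7 + 1 + 1 + 6 + 1 = 16.

16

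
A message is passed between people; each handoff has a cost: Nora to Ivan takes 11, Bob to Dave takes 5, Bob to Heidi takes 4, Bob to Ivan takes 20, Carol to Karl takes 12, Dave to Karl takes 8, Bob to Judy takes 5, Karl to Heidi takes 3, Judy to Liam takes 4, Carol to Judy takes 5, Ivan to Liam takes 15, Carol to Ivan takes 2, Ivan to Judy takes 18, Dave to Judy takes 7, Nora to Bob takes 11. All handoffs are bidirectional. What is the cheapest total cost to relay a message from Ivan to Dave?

14

A few of the Ivan→Dave routes:
Ivan-Judy-Dave: 18 + 7 = 25
Ivan-Bob-Dave: 20 + 5 = 25
Ivan-Carol-Judy-Dave: 2 + 5 + 7 = 14
Ivan-Carol-Karl-Dave: 2 + 12 + 8 = 22
Ivan-Carol-Judy-Bob-Dave: 2 + 5 + 5 + 5 = 17
The minimum is 14.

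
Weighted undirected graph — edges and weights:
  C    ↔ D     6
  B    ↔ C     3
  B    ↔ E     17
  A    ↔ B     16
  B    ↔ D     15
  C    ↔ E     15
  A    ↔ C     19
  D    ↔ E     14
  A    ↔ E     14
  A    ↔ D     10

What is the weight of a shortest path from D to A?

Comparing a few candidate routes:
D-B-A: 15 + 16 = 31
D-C-A: 6 + 19 = 25
D-C-E-A: 6 + 15 + 14 = 35
D-A: 10
D-E-A: 14 + 14 = 28
D-C-B-A: 6 + 3 + 16 = 25
Shortest: 10.

10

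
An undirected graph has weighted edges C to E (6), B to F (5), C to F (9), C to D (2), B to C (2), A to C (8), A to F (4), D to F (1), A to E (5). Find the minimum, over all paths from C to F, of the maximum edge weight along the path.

2

Comparing a few candidate routes:
C - E - A - F: max(6, 5, 4) = 6
C - D - F: max(2, 1) = 2
C - B - F: max(2, 5) = 5
Smallest bottleneck: 2.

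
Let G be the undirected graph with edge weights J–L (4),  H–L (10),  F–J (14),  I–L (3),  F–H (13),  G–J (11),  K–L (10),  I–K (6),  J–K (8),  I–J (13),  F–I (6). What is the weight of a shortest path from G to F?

24

A few of the G→F routes:
G -> J -> L -> I -> F: 11 + 4 + 3 + 6 = 24
G -> J -> I -> F: 11 + 13 + 6 = 30
G -> J -> L -> K -> I -> F: 11 + 4 + 10 + 6 + 6 = 37
G -> J -> F: 11 + 14 = 25
G -> J -> K -> I -> F: 11 + 8 + 6 + 6 = 31
Shortest: 24.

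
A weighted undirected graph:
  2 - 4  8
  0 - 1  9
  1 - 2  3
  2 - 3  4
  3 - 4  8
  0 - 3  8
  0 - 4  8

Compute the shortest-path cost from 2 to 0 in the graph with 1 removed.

Routes from 2 to 0 avoiding 1:
2 - 3 - 4 - 0: 4 + 8 + 8 = 20
2 - 3 - 0: 4 + 8 = 12
2 - 4 - 3 - 0: 8 + 8 + 8 = 24
2 - 4 - 0: 8 + 8 = 16
Shortest: 12.

12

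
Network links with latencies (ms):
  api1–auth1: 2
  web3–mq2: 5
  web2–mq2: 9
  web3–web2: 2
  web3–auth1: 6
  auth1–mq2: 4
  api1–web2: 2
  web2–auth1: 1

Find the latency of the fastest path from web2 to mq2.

5

Some routes from web2 to mq2:
web2 -> auth1 -> mq2: 1 + 4 = 5
web2 -> api1 -> auth1 -> mq2: 2 + 2 + 4 = 8
web2 -> web3 -> mq2: 2 + 5 = 7
The minimum is 5 ms.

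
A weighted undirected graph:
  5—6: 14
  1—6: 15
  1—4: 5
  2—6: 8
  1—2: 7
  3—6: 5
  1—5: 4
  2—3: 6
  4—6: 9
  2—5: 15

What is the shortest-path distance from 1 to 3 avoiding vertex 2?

19

Paths from 1 to 3 avoiding 2:
1 → 5 → 6 → 3: 4 + 14 + 5 = 23
1 → 4 → 6 → 3: 5 + 9 + 5 = 19
1 → 6 → 3: 15 + 5 = 20
Best route has total 19.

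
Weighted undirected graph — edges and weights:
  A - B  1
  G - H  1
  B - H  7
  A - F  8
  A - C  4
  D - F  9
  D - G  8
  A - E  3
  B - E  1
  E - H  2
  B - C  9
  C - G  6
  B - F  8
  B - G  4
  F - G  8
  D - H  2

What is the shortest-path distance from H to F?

9

Some routes from H to F:
H -> G -> B -> F: 1 + 4 + 8 = 13
H -> D -> F: 2 + 9 = 11
H -> E -> B -> A -> F: 2 + 1 + 1 + 8 = 12
H -> E -> A -> F: 2 + 3 + 8 = 13
H -> E -> B -> F: 2 + 1 + 8 = 11
H -> G -> F: 1 + 8 = 9
Shortest: 9.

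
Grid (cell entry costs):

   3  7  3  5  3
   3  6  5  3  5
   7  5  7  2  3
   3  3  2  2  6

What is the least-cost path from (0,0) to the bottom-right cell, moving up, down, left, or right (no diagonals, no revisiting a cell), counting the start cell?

29

One optimal route is r0c0 → r1c0 → r2c0 → r3c0 → r3c1 → r3c2 → r3c3 → r3c4.
Its cost is 3 + 3 + 7 + 3 + 3 + 2 + 2 + 6 = 29.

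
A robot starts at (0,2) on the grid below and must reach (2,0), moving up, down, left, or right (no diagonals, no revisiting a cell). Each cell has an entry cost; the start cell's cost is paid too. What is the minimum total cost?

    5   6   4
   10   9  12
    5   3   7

27

Cheapest: r0c2 → r0c1 → r1c1 → r2c1 → r2c0
  4 + 6 + 9 + 3 + 5 = 27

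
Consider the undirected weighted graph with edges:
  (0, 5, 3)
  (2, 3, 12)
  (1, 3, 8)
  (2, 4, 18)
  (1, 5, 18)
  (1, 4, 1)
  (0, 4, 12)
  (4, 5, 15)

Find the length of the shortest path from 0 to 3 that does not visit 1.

42

Candidate routes:
0-5-4-2-3: 3 + 15 + 18 + 12 = 48
0-4-2-3: 12 + 18 + 12 = 42
Shortest: 42.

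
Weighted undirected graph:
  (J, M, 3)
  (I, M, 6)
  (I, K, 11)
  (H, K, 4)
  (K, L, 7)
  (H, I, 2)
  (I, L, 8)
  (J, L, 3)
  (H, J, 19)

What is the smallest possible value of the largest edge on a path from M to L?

3

Some routes from M to L:
M→J→H→K→L: max(3, 19, 4, 7) = 19
M→I→K→L: max(6, 11, 7) = 11
M→I→H→K→L: max(6, 2, 4, 7) = 7
M→J→L: max(3, 3) = 3
M→J→H→K→I→L: max(3, 19, 4, 11, 8) = 19
M→I→L: max(6, 8) = 8
Smallest bottleneck: 3.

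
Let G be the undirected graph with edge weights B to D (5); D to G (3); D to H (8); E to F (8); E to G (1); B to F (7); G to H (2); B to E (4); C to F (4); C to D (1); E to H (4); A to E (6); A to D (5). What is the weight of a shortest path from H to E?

3

Checking several routes:
H -> G -> D -> A -> E: 2 + 3 + 5 + 6 = 16
H -> E: 4
H -> D -> G -> E: 8 + 3 + 1 = 12
H -> G -> D -> B -> E: 2 + 3 + 5 + 4 = 14
H -> G -> E: 2 + 1 = 3
Shortest: 3.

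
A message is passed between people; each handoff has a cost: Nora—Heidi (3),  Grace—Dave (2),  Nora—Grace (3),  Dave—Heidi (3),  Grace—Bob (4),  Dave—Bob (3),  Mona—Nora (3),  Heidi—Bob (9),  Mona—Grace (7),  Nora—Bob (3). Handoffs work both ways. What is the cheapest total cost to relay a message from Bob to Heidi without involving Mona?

6

A few of the Bob→Heidi routes:
Bob - Dave - Heidi: 3 + 3 = 6
Bob - Nora - Heidi: 3 + 3 = 6
Bob - Heidi: 9
The minimum is 6.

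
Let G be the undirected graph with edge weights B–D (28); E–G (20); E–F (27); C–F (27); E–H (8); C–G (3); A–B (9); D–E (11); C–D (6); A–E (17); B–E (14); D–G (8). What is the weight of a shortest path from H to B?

Some routes from H to B:
H→E→D→B: 8 + 11 + 28 = 47
H→E→G→D→B: 8 + 20 + 8 + 28 = 64
H→E→G→C→D→B: 8 + 20 + 3 + 6 + 28 = 65
H→E→B: 8 + 14 = 22
H→E→A→B: 8 + 17 + 9 = 34
Best route has total 22.

22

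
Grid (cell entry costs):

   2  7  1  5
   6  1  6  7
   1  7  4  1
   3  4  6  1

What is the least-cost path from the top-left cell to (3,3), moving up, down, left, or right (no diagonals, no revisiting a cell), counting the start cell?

21

One optimal route is [0,0] [1,0] [1,1] [1,2] [2,2] [2,3] [3,3].
Its cost is 2 + 6 + 1 + 6 + 4 + 1 + 1 = 21.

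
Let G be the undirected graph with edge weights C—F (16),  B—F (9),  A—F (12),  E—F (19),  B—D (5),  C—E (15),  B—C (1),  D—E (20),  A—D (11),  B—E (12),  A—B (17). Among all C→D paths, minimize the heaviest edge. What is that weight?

5

A few of the C→D routes:
C -> F -> B -> D: max(16, 9, 5) = 16
C -> B -> D: max(1, 5) = 5
C -> B -> F -> A -> D: max(1, 9, 12, 11) = 12
C -> F -> A -> D: max(16, 12, 11) = 16
C -> E -> B -> D: max(15, 12, 5) = 15
C -> E -> B -> F -> A -> D: max(15, 12, 9, 12, 11) = 15
Smallest bottleneck: 5.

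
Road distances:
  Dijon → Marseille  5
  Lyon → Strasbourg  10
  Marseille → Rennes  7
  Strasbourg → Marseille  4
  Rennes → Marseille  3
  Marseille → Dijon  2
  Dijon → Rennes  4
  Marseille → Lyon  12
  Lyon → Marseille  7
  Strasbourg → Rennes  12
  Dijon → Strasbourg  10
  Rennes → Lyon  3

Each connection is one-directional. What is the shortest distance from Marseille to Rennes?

Candidate routes:
Marseille→Dijon→Rennes: 2 + 4 = 6
Marseille→Lyon→Strasbourg→Rennes: 12 + 10 + 12 = 34
Marseille→Dijon→Strasbourg→Rennes: 2 + 10 + 12 = 24
Marseille→Rennes: 7
The minimum is 6.

6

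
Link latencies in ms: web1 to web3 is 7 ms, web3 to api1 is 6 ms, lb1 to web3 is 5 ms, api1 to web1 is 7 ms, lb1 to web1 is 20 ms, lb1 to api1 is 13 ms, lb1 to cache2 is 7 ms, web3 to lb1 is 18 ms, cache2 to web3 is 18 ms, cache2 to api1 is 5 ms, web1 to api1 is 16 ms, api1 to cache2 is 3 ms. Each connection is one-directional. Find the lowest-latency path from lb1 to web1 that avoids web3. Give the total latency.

Routes from lb1 to web1 avoiding web3:
lb1 -> cache2 -> api1 -> web1: 7 + 5 + 7 = 19
lb1 -> api1 -> web1: 13 + 7 = 20
lb1 -> web1: 20
The minimum is 19 ms.

19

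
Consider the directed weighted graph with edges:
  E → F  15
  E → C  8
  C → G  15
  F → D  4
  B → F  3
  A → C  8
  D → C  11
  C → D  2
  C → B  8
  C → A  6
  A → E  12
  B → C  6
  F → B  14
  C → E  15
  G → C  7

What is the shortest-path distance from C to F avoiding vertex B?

30

Routes from C to F avoiding B:
C - A - E - F: 6 + 12 + 15 = 33
C - E - F: 15 + 15 = 30
Shortest: 30.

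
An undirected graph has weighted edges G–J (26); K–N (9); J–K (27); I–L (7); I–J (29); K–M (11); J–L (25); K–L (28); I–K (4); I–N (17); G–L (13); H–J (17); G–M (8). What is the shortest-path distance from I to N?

13

A few of the I→N routes:
I-L-K-N: 7 + 28 + 9 = 44
I-L-G-M-K-N: 7 + 13 + 8 + 11 + 9 = 48
I-N: 17
I-K-N: 4 + 9 = 13
The minimum is 13.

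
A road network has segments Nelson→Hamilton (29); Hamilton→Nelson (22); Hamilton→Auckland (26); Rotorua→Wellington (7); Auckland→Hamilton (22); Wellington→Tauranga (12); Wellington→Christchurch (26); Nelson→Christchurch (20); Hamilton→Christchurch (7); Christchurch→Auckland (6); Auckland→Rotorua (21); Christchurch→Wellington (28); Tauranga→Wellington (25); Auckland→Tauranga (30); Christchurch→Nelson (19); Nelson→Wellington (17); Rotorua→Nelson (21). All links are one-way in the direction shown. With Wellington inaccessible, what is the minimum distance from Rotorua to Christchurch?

Candidate routes:
Rotorua - Nelson - Hamilton - Christchurch: 21 + 29 + 7 = 57
Rotorua - Nelson - Christchurch: 21 + 20 = 41
Shortest: 41 mi.

41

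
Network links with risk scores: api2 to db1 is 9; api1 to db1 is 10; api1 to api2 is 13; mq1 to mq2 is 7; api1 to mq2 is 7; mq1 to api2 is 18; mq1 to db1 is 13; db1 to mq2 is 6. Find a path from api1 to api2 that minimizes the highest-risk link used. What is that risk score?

A few of the api1→api2 routes:
api1 → api2: max(13) = 13
api1 → db1 → mq2 → mq1 → api2: max(10, 6, 7, 18) = 18
api1 → mq2 → mq1 → db1 → api2: max(7, 7, 13, 9) = 13
api1 → db1 → api2: max(10, 9) = 10
api1 → mq2 → db1 → api2: max(7, 6, 9) = 9
api1 → db1 → mq1 → api2: max(10, 13, 18) = 18
The minimum achievable maximum is 9.

9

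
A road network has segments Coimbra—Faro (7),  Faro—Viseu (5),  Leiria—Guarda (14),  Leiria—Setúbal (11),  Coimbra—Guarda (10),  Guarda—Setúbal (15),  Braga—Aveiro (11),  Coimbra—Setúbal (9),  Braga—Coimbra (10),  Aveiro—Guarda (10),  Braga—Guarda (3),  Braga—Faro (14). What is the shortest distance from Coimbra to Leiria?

Checking several routes:
Coimbra→Braga→Guarda→Leiria: 10 + 3 + 14 = 27
Coimbra→Setúbal→Leiria: 9 + 11 = 20
Coimbra→Guarda→Leiria: 10 + 14 = 24
Shortest: 20.

20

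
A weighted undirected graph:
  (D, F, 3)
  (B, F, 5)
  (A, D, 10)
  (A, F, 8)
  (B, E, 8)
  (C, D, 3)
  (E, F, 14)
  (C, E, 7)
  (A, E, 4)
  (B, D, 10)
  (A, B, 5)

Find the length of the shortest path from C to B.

Some routes from C to B:
C-D-B: 3 + 10 = 13
C-E-A-B: 7 + 4 + 5 = 16
C-D-F-B: 3 + 3 + 5 = 11
C-D-A-B: 3 + 10 + 5 = 18
C-E-B: 7 + 8 = 15
Best route has total 11.

11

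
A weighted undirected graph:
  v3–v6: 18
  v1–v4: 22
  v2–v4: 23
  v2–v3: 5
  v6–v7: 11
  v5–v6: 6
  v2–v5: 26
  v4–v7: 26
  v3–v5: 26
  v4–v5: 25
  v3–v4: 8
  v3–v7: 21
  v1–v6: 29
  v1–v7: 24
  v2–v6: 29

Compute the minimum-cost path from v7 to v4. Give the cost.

26

Checking several routes:
v7 - v6 - v3 - v4: 11 + 18 + 8 = 37
v7 - v3 - v4: 21 + 8 = 29
v7 - v4: 26
v7 - v6 - v5 - v4: 11 + 6 + 25 = 42
Shortest: 26.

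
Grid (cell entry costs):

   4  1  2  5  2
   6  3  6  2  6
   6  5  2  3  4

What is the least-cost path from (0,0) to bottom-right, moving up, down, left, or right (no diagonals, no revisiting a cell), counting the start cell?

21

One optimal route is r0c0 → r0c1 → r0c2 → r0c3 → r1c3 → r2c3 → r2c4.
Its cost is 4 + 1 + 2 + 5 + 2 + 3 + 4 = 21.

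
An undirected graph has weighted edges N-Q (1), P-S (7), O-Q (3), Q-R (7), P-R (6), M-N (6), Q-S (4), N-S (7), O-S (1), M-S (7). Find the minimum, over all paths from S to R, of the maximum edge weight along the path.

7

Routes from S to R:
S -> M -> N -> Q -> R: max(7, 6, 1, 7) = 7
S -> Q -> R: max(4, 7) = 7
S -> N -> Q -> R: max(7, 1, 7) = 7
S -> O -> Q -> R: max(1, 3, 7) = 7
S -> P -> R: max(7, 6) = 7
Best route has worst link 7.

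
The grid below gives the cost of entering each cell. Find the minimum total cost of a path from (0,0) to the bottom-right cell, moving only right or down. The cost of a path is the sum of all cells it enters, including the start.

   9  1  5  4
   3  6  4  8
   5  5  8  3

30

Best path: r0c0→r0c1→r0c2→r0c3→r1c3→r2c3
Cost: 9 + 1 + 5 + 4 + 8 + 3 = 30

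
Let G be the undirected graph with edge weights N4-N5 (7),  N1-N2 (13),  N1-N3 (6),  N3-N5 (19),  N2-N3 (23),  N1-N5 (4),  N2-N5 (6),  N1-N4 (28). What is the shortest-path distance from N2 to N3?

16

Comparing a few candidate routes:
N2 -> N1 -> N3: 13 + 6 = 19
N2 -> N3: 23
N2 -> N5 -> N1 -> N3: 6 + 4 + 6 = 16
Shortest: 16.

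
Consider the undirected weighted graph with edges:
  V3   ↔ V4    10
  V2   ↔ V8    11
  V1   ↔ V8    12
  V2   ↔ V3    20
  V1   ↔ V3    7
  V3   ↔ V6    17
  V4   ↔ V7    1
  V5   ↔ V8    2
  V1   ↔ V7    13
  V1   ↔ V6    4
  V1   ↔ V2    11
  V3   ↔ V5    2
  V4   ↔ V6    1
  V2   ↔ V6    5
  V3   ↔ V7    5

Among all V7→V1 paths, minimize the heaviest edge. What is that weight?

4

Checking several routes:
V7-V3-V1: max(5, 7) = 7
V7-V4-V3-V1: max(1, 10, 7) = 10
V7-V4-V6-V1: max(1, 1, 4) = 4
Best route has worst link 4.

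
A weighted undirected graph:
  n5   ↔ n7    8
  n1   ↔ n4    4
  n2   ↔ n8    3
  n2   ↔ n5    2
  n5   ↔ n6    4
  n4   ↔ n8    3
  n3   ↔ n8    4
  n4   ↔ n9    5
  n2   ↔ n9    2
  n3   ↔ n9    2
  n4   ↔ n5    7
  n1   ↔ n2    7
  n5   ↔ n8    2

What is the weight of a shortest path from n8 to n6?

Checking several routes:
n8 - n2 - n5 - n6: 3 + 2 + 4 = 9
n8 - n5 - n6: 2 + 4 = 6
n8 - n3 - n9 - n2 - n5 - n6: 4 + 2 + 2 + 2 + 4 = 14
Best route has total 6.

6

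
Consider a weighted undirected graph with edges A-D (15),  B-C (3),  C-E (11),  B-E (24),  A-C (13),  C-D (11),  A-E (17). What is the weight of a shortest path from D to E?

22

Paths from D to E:
D-A-C-E: 15 + 13 + 11 = 39
D-C-A-E: 11 + 13 + 17 = 41
D-A-E: 15 + 17 = 32
D-A-C-B-E: 15 + 13 + 3 + 24 = 55
D-C-E: 11 + 11 = 22
D-C-B-E: 11 + 3 + 24 = 38
Shortest: 22.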